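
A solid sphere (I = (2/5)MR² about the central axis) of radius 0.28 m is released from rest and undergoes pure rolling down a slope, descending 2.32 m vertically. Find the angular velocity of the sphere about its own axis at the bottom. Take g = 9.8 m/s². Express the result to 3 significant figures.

ω ≈ 20.4 rad/s

For this body I = (2/5)MR², i.e. k = I/(MR²) = 0.4.
Since it rolls without slipping, ω = v/R and KE = ½Mv² + ½Iω² = ½(1+k)Mv² = (7/10)Mv².
Energy conservation Mgh = ½(1+k)Mv² gives v = √(2gh/(1+k)) = √(2 × 9.8 × 2.32 / 1.4) = 5.699 m/s.
The angular speed follows from ω = v/R = 5.699/0.28 ≈ 20.4 rad/s.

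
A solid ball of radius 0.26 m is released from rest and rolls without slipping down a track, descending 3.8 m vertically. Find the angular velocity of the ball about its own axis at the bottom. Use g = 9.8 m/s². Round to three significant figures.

For this body I = (2/5)MR², i.e. k = I/(MR²) = 0.4.
Since it rolls without slipping, ω = v/R and KE = ½Mv² + ½Iω² = ½(1+k)Mv² = (7/10)Mv².
Energy conservation Mgh = ½(1+k)Mv² gives v = √(2gh/(1+k)) = √(2 × 9.8 × 3.8 / 1.4) = 7.294 m/s.
The angular speed follows from ω = v/R = 7.294/0.26 ≈ 28.1 rad/s.

ω ≈ 28.1 rad/s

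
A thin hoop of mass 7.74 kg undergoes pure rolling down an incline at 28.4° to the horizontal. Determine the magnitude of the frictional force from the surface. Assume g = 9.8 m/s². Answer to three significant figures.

f ≈ 18.0 N

The moment of inertia is MR², giving k ≡ I/(MR²) = 1.
Along the incline Mg sinθ − f = Ma, and torque about the center fR = Iα = kMR²(a/R) gives f = kMa.
Combining, a = g sinθ/(1+k) and f = kMa = kMg sinθ/(1+k).
f = 1 × 7.74 × 9.8 × sin28.4° / 2 ≈ 18.0 N.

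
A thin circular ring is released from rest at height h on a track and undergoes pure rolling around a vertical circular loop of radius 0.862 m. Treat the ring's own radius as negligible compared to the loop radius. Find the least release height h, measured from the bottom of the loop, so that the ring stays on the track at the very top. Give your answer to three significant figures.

h_min ≈ 2.59 m

With I = MR², the ratio k = I/(MR²) is 1.
At the top of the loop, the minimum-contact condition is Mg = Mv_top²/r, so v_top² = gr.
With ω = v/R, the kinetic energy at speed v is ½(1+k)Mv² = Mv².
Energy conservation from release (height h) to the top (height 2r): Mgh = Mg(2r) + M·gr.
Thus h_min = 2r + (1+k)r/2 = r(2 + 2/2) = 0.862 × 3 ≈ 2.59 m.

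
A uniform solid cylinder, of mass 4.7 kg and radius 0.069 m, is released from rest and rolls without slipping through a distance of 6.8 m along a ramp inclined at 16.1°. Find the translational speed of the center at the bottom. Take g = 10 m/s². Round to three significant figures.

v ≈ 5.01 m/s

For this body I = (1/2)MR², i.e. k = I/(MR²) = 0.5.
Pure rolling means v = ωR; then KE = ½Mv² + ½I(v/R)² = ½(1+k)Mv² = (3/4)Mv².
The vertical drop is h = L sinθ = 6.8 × sin16.1° = 1.886 m.
Setting Mgh = (3/4)Mv² gives v = √(2gh/(1+k)) = √(2·10·1.886/1.5) ≈ 5.01 m/s.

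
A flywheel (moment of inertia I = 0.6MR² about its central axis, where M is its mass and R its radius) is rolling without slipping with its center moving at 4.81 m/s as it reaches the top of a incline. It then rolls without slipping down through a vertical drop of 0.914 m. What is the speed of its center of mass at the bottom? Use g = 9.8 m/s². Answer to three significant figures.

With I = 0.6MR², the ratio k = I/(MR²) is 0.6.
The rolling condition ω = v/R makes the rotational term ½I(v/R)² = ½kMv², so KE_total = ½(1+k)Mv² = (4/5)Mv².
Energy conservation: (4/5)Mv₀² + Mgh = (4/5)Mv², so v² = v₀² + 2gh/(1+k).
v = √(4.81² + 2×9.8×0.914/1.6) = √34.33 ≈ 5.86 m/s.

v ≈ 5.86 m/s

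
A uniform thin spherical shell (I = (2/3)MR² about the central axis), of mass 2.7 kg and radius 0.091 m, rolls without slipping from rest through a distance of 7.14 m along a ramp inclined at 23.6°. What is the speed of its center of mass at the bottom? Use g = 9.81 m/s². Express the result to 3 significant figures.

v ≈ 5.80 m/s

For this body I = (2/3)MR², i.e. k = I/(MR²) = 2/3.
Since it rolls without slipping, ω = v/R and KE = ½Mv² + ½Iω² = ½(1+k)Mv² = (5/6)Mv².
The vertical drop is h = L sinθ = 7.14 × sin23.6° = 2.858 m.
Energy conservation: Mgh = (5/6)Mv², so v = √(2gh/(1+k)) = √(2 × 9.81 × 2.858 / 1.667) ≈ 5.80 m/s.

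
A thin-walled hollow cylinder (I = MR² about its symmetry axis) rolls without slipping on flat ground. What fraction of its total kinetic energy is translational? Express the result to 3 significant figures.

For this body I = MR², i.e. k = I/(MR²) = 1.
With ω = v/R, KE_trans = ½Mv² and KE_rot = ½Iω² = ½kMv², so KE_total = ½(1+k)Mv².
The translational fraction is therefore 1/(1+k) = 1/2 ≈ 0.500.

fraction ≈ 0.500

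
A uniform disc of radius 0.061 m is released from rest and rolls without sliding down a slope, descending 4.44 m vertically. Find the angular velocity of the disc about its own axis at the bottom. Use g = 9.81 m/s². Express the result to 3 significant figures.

With I = (1/2)MR², the ratio k = I/(MR²) is 0.5.
Rolling without slipping gives ω = v/R, so the total kinetic energy is ½Mv² + ½Iω² = ½(1+k)Mv² = (3/4)Mv².
Energy conservation Mgh = ½(1+k)Mv² gives v = √(2gh/(1+k)) = √(2 × 9.81 × 4.44 / 1.5) = 7.621 m/s.
The angular speed follows from ω = v/R = 7.621/0.061 ≈ 125 rad/s.

ω ≈ 125 rad/s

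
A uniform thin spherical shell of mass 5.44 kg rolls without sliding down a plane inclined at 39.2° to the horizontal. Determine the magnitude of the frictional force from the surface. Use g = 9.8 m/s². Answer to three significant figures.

f ≈ 13.5 N

Here I = (2/3)MR², so the shape factor k = I/(MR²) = 2/3.
Along the incline Mg sinθ − f = Ma, and torque about the center fR = Iα = kMR²(a/R) gives f = kMa.
Combining, a = g sinθ/(1+k) and f = kMa = kMg sinθ/(1+k).
f = (2/3) × 5.44 × 9.8 × sin39.2° / 1.667 ≈ 13.5 N.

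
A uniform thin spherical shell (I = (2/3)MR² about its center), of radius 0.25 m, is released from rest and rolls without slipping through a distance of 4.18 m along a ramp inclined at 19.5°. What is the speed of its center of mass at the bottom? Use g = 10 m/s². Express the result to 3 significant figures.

Here I = (2/3)MR², so the shape factor k = I/(MR²) = 2/3.
Pure rolling means v = ωR; then KE = ½Mv² + ½I(v/R)² = ½(1+k)Mv² = (5/6)Mv².
The vertical drop is h = L sinθ = 4.18 × sin19.5° = 1.395 m.
Setting Mgh = (5/6)Mv² gives v = √(2gh/(1+k)) = √(2·10·1.395/1.667) ≈ 4.09 m/s.

v ≈ 4.09 m/s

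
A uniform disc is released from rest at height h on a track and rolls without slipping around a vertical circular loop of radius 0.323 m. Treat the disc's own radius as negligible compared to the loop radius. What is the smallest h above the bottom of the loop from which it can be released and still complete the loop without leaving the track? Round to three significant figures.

With I = (1/2)MR², the ratio k = I/(MR²) is 0.5.
At the top of the loop, the minimum-contact condition is Mg = Mv_top²/r, so v_top² = gr.
With ω = v/R, the kinetic energy at speed v is ½(1+k)Mv² = (3/4)Mv².
Energy conservation from release (height h) to the top (height 2r): Mgh = Mg(2r) + (3/4)M·gr.
Thus h_min = 2r + (1+k)r/2 = r(2 + 1.5/2) = 0.323 × 2.75 ≈ 0.888 m.

h_min ≈ 0.888 m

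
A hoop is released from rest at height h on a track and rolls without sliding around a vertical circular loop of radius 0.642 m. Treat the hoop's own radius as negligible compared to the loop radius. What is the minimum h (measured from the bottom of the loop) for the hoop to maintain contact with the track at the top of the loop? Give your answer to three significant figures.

For this body I = MR², i.e. k = I/(MR²) = 1.
At the top of the loop, the minimum-contact condition is Mg = Mv_top²/r, so v_top² = gr.
With ω = v/R, the kinetic energy at speed v is ½(1+k)Mv² = Mv².
Energy conservation from release (height h) to the top (height 2r): Mgh = Mg(2r) + M·gr.
Thus h_min = 2r + (1+k)r/2 = r(2 + 2/2) = 0.642 × 3 ≈ 1.93 m.

h_min ≈ 1.93 m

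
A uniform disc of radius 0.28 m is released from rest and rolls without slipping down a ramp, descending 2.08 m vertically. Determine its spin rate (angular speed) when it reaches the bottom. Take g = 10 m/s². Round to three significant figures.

The moment of inertia is (1/2)MR², giving k ≡ I/(MR²) = 0.5.
Pure rolling means v = ωR; then KE = ½Mv² + ½I(v/R)² = ½(1+k)Mv² = (3/4)Mv².
Energy conservation Mgh = ½(1+k)Mv² gives v = √(2gh/(1+k)) = √(2 × 10 × 2.08 / 1.5) = 5.266 m/s.
The angular speed follows from ω = v/R = 5.266/0.28 ≈ 18.8 rad/s.

ω ≈ 18.8 rad/s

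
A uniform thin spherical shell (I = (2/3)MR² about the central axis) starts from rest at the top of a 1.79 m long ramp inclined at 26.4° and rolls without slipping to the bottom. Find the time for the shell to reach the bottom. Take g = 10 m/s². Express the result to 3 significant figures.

t ≈ 1.16 s

Here I = (2/3)MR², so the shape factor k = I/(MR²) = 2/3.
Newton's second law down the slope: Mg sinθ − f = Ma. The torque equation fR = Iα (with α = a/R) gives f = kMa.
Hence a = g sinθ/(1+k) = 10×sin26.4°/1.667 = 2.668 m/s².
With constant a from rest, t = √(2L/a) = √(2·1.79/2.668) ≈ 1.16 s.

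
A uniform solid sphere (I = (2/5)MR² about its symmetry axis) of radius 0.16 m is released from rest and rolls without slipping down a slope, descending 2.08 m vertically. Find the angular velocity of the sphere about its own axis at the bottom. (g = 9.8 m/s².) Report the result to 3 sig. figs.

ω ≈ 33.7 rad/s

The moment of inertia is (2/5)MR², giving k ≡ I/(MR²) = 0.4.
Since it rolls without slipping, ω = v/R and KE = ½Mv² + ½Iω² = ½(1+k)Mv² = (7/10)Mv².
Energy conservation Mgh = ½(1+k)Mv² gives v = √(2gh/(1+k)) = √(2 × 9.8 × 2.08 / 1.4) = 5.396 m/s.
The angular speed follows from ω = v/R = 5.396/0.16 ≈ 33.7 rad/s.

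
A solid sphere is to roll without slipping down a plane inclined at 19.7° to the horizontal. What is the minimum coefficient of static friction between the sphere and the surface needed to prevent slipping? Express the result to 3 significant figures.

With I = (2/5)MR², the ratio k = I/(MR²) is 0.4.
Translational: Mg sinθ − f = Ma. Rotational about the CM: fR = Iα = kMRa, so f = kMa.
These give a = g sinθ/(1+k) and the required friction f = kMg sinθ/(1+k).
With N = Mg cosθ, the no-slip condition f ≤ μN gives μ_min = f/N = k tanθ/(1+k).
μ_min = 0.4 × tan19.7° / 1.4 ≈ 0.102.

μ_min ≈ 0.102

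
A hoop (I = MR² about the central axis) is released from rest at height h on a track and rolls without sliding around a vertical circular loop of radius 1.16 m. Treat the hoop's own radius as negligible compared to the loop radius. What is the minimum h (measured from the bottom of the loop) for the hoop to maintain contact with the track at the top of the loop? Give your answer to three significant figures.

h_min ≈ 3.48 m

For this body I = MR², i.e. k = I/(MR²) = 1.
At the top, contact is just lost when gravity alone supplies the centripetal force: Mg = Mv_top²/r, i.e. v_top² = gr.
With ω = v/R, the kinetic energy at speed v is ½(1+k)Mv² = Mv².
Energy conservation from release (height h) to the top (height 2r): Mgh = Mg(2r) + M·gr.
Thus h_min = 2r + (1+k)r/2 = r(2 + 2/2) = 1.16 × 3 ≈ 3.48 m.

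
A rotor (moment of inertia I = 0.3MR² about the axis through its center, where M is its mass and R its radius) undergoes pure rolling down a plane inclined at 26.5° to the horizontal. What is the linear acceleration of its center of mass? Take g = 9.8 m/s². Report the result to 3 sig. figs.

a ≈ 3.36 m/s²

Here I = 0.3MR², so the shape factor k = I/(MR²) = 0.3.
Along the incline Mg sinθ − f = Ma, and torque about the center fR = Iα = kMR²(a/R) gives f = kMa.
Eliminating f: Mg sinθ = (1+k)Ma, so a = g sinθ/(1+k) = 9.8 × sin26.5° / 1.3 ≈ 3.36 m/s².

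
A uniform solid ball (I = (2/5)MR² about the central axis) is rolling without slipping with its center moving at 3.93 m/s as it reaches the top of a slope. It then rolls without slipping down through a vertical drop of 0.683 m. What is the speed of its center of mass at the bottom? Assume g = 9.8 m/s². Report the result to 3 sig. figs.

For this body I = (2/5)MR², i.e. k = I/(MR²) = 0.4.
Since it rolls without slipping, ω = v/R and KE = ½Mv² + ½Iω² = ½(1+k)Mv² = (7/10)Mv².
Conserving energy between top and bottom: (7/10)Mv² = (7/10)Mv₀² + Mgh, hence v² = v₀² + 2gh/(1+k).
v = √(3.93² + 2×9.8×0.683/1.4) = √25.01 ≈ 5.00 m/s.

v ≈ 5.00 m/s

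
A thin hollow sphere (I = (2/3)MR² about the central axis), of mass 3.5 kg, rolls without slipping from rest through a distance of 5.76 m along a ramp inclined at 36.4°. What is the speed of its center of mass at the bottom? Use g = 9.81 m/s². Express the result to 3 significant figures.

v ≈ 6.34 m/s

Here I = (2/3)MR², so the shape factor k = I/(MR²) = 2/3.
Rolling without slipping gives ω = v/R, so the total kinetic energy is ½Mv² + ½Iω² = ½(1+k)Mv² = (5/6)Mv².
The vertical drop is h = L sinθ = 5.76 × sin36.4° = 3.418 m.
Energy conservation: Mgh = (5/6)Mv², so v = √(2gh/(1+k)) = √(2 × 9.81 × 3.418 / 1.667) ≈ 6.34 m/s.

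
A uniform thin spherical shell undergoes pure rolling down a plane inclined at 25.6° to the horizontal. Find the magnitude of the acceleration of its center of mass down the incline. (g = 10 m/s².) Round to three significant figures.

For this body I = (2/3)MR², i.e. k = I/(MR²) = 2/3.
Newton's second law down the slope: Mg sinθ − f = Ma. The torque equation fR = Iα (with α = a/R) gives f = kMa.
Eliminating f: Mg sinθ = (1+k)Ma, so a = g sinθ/(1+k) = 10 × sin25.6° / 1.667 ≈ 2.59 m/s².

a ≈ 2.59 m/s²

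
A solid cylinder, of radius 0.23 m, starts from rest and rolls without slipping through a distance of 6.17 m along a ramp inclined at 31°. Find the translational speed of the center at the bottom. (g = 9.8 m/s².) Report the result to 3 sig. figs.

v ≈ 6.44 m/s

For this body I = (1/2)MR², i.e. k = I/(MR²) = 0.5.
Rolling without slipping gives ω = v/R, so the total kinetic energy is ½Mv² + ½Iω² = ½(1+k)Mv² = (3/4)Mv².
The vertical drop is h = L sinθ = 6.17 × sin31° = 3.178 m.
Energy conservation: Mgh = (3/4)Mv², so v = √(2gh/(1+k)) = √(2 × 9.8 × 3.178 / 1.5) ≈ 6.44 m/s.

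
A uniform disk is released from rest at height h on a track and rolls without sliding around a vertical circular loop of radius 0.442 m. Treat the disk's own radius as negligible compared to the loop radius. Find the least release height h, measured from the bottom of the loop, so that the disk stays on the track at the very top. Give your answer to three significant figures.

For this body I = (1/2)MR², i.e. k = I/(MR²) = 0.5.
At the top, contact is just lost when gravity alone supplies the centripetal force: Mg = Mv_top²/r, i.e. v_top² = gr.
With ω = v/R, the kinetic energy at speed v is ½(1+k)Mv² = (3/4)Mv².
Energy conservation from release (height h) to the top (height 2r): Mgh = Mg(2r) + (3/4)M·gr.
Thus h_min = 2r + (1+k)r/2 = r(2 + 1.5/2) = 0.442 × 2.75 ≈ 1.22 m.

h_min ≈ 1.22 m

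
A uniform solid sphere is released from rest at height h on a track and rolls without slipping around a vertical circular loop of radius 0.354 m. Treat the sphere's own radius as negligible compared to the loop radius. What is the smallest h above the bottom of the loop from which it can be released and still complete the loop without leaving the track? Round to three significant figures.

The moment of inertia is (2/5)MR², giving k ≡ I/(MR²) = 0.4.
At the top, contact is just lost when gravity alone supplies the centripetal force: Mg = Mv_top²/r, i.e. v_top² = gr.
With ω = v/R, the kinetic energy at speed v is ½(1+k)Mv² = (7/10)Mv².
Energy conservation from release (height h) to the top (height 2r): Mgh = Mg(2r) + (7/10)M·gr.
Thus h_min = 2r + (1+k)r/2 = r(2 + 1.4/2) = 0.354 × 2.7 ≈ 0.956 m.

h_min ≈ 0.956 m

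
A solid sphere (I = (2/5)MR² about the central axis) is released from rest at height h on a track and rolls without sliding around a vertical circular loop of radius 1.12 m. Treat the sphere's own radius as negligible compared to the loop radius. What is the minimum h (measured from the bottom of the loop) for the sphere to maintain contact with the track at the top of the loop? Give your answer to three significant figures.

h_min ≈ 3.02 m

For this body I = (2/5)MR², i.e. k = I/(MR²) = 0.4.
At the top of the loop, the minimum-contact condition is Mg = Mv_top²/r, so v_top² = gr.
With ω = v/R, the kinetic energy at speed v is ½(1+k)Mv² = (7/10)Mv².
Energy conservation from release (height h) to the top (height 2r): Mgh = Mg(2r) + (7/10)M·gr.
Thus h_min = 2r + (1+k)r/2 = r(2 + 1.4/2) = 1.12 × 2.7 ≈ 3.02 m.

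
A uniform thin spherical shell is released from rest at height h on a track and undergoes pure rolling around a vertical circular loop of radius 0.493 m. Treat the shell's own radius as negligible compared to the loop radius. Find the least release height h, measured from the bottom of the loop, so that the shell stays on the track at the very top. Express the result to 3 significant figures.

h_min ≈ 1.40 m

The moment of inertia is (2/3)MR², giving k ≡ I/(MR²) = 2/3.
At the top of the loop, the minimum-contact condition is Mg = Mv_top²/r, so v_top² = gr.
With ω = v/R, the kinetic energy at speed v is ½(1+k)Mv² = (5/6)Mv².
Energy conservation from release (height h) to the top (height 2r): Mgh = Mg(2r) + (5/6)M·gr.
Thus h_min = 2r + (1+k)r/2 = r(2 + 1.667/2) = 0.493 × 2.833 ≈ 1.40 m.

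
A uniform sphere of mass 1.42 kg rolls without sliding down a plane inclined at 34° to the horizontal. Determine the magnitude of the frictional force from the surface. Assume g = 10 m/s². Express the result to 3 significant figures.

f ≈ 2.27 N

With I = (2/5)MR², the ratio k = I/(MR²) is 0.4.
Newton's second law down the slope: Mg sinθ − f = Ma. The torque equation fR = Iα (with α = a/R) gives f = kMa.
Combining, a = g sinθ/(1+k) and f = kMa = kMg sinθ/(1+k).
f = 0.4 × 1.42 × 10 × sin34° / 1.4 ≈ 2.27 N.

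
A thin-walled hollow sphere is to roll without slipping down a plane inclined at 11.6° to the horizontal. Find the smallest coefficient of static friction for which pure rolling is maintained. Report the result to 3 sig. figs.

μ_min ≈ 0.0821

With I = (2/3)MR², the ratio k = I/(MR²) is 2/3.
Newton's second law down the slope: Mg sinθ − f = Ma. The torque equation fR = Iα (with α = a/R) gives f = kMa.
These give a = g sinθ/(1+k) and the required friction f = kMg sinθ/(1+k).
The normal force is N = Mg cosθ, so μ_min = f/N = k tanθ/(1+k).
μ_min = (2/3) × tan11.6° / 1.667 ≈ 0.0821.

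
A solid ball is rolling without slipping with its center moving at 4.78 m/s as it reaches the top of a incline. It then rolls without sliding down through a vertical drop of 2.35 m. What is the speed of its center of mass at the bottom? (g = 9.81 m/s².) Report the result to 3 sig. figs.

Here I = (2/5)MR², so the shape factor k = I/(MR²) = 0.4.
The rolling condition ω = v/R makes the rotational term ½I(v/R)² = ½kMv², so KE_total = ½(1+k)Mv² = (7/10)Mv².
Energy conservation: (7/10)Mv₀² + Mgh = (7/10)Mv², so v² = v₀² + 2gh/(1+k).
v = √(4.78² + 2×9.81×2.35/1.4) = √55.78 ≈ 7.47 m/s.

v ≈ 7.47 m/s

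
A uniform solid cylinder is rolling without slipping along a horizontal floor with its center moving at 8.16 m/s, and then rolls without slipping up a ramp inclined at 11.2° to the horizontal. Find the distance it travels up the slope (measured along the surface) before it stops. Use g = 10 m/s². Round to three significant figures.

The moment of inertia is (1/2)MR², giving k ≡ I/(MR²) = 0.5.
The rolling condition ω = v/R makes the rotational term ½I(v/R)² = ½kMv², so KE_total = ½(1+k)Mv² = (3/4)Mv².
Setting this equal to Mgh gives the vertical rise h = (1+k)v₀²/(2g) = 1.5×8.16²/(2×10) = 4.994 m.
The distance along the slope is d = h/sinθ = 4.994/sin11.2° ≈ 25.7 m.

d ≈ 25.7 m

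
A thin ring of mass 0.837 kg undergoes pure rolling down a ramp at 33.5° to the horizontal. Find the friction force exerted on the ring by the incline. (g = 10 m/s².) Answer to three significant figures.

f ≈ 2.31 N

For this body I = MR², i.e. k = I/(MR²) = 1.
Translational: Mg sinθ − f = Ma. Rotational about the CM: fR = Iα = kMRa, so f = kMa.
Combining, a = g sinθ/(1+k) and f = kMa = kMg sinθ/(1+k).
f = 1 × 0.837 × 10 × sin33.5° / 2 ≈ 2.31 N.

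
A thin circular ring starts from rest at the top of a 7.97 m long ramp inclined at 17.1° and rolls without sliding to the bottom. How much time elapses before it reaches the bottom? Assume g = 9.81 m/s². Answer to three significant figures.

For this body I = MR², i.e. k = I/(MR²) = 1.
Along the incline Mg sinθ − f = Ma, and torque about the center fR = Iα = kMR²(a/R) gives f = kMa.
Hence a = g sinθ/(1+k) = 9.81×sin17.1°/2 = 1.442 m/s².
With constant a from rest, t = √(2L/a) = √(2·7.97/1.442) ≈ 3.32 s.

t ≈ 3.32 s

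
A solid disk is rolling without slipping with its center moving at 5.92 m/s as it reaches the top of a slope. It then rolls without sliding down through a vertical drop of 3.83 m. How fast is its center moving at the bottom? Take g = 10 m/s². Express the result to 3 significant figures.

For this body I = (1/2)MR², i.e. k = I/(MR²) = 0.5.
Rolling without slipping gives ω = v/R, so the total kinetic energy is ½Mv² + ½Iω² = ½(1+k)Mv² = (3/4)Mv².
Conserving energy between top and bottom: (3/4)Mv² = (3/4)Mv₀² + Mgh, hence v² = v₀² + 2gh/(1+k).
v = √(5.92² + 2×10×3.83/1.5) = √86.11 ≈ 9.28 m/s.

v ≈ 9.28 m/s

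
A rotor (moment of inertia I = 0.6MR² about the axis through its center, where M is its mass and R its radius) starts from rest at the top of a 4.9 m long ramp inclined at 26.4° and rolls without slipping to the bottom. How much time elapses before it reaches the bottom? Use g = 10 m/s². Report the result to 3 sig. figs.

The moment of inertia is 0.6MR², giving k ≡ I/(MR²) = 0.6.
Newton's second law down the slope: Mg sinθ − f = Ma. The torque equation fR = Iα (with α = a/R) gives f = kMa.
Hence a = g sinθ/(1+k) = 10×sin26.4°/1.6 = 2.779 m/s².
Starting from rest, L = ½at², so t = √(2L/a) = √(2×4.9/2.779) ≈ 1.88 s.

t ≈ 1.88 s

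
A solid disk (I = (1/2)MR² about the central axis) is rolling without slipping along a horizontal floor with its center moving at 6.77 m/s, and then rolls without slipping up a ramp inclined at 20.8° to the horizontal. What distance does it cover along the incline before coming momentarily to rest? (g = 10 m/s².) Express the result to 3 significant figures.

d ≈ 9.68 m

Here I = (1/2)MR², so the shape factor k = I/(MR²) = 0.5.
The rolling condition ω = v/R makes the rotational term ½I(v/R)² = ½kMv², so KE_total = ½(1+k)Mv² = (3/4)Mv².
Setting this equal to Mgh gives the vertical rise h = (1+k)v₀²/(2g) = 1.5×6.77²/(2×10) = 3.437 m.
Along the incline, d = h/sinθ = 3.437/sin20.8° ≈ 9.68 m.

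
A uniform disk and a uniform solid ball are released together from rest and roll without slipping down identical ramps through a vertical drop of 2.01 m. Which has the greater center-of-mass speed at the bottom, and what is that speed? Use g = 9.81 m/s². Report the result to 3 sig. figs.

the uniform solid ball, at v ≈ 5.31 m/s

For rolling without slipping, Mgh = ½(1+k)Mv² where k = I/(MR²), so v = √(2gh/(1+k)).
Uniform disk: k = 0.5, giving v = √(2×9.81×2.01/1.5) = 5.127 m/s.
Uniform solid ball: k = 0.4, giving v = √(2×9.81×2.01/1.4) = 5.307 m/s.
The smaller k wins: the uniform solid ball, at ≈ 5.31 m/s.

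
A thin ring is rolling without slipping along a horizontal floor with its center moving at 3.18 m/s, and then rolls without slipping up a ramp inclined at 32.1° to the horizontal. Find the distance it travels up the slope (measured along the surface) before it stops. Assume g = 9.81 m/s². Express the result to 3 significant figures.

For this body I = MR², i.e. k = I/(MR²) = 1.
The rolling condition ω = v/R makes the rotational term ½I(v/R)² = ½kMv², so KE_total = ½(1+k)Mv² = Mv².
Setting this equal to Mgh gives the vertical rise h = (1+k)v₀²/(2g) = 2×3.18²/(2×9.81) = 1.031 m.
Along the incline, d = h/sinθ = 1.031/sin32.1° ≈ 1.94 m.

d ≈ 1.94 m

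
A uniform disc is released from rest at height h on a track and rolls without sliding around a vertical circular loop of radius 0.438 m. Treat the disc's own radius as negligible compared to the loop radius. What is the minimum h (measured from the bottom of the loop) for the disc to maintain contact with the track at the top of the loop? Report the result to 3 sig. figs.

Here I = (1/2)MR², so the shape factor k = I/(MR²) = 0.5.
At the top of the loop, the minimum-contact condition is Mg = Mv_top²/r, so v_top² = gr.
With ω = v/R, the kinetic energy at speed v is ½(1+k)Mv² = (3/4)Mv².
Energy conservation from release (height h) to the top (height 2r): Mgh = Mg(2r) + (3/4)M·gr.
Thus h_min = 2r + (1+k)r/2 = r(2 + 1.5/2) = 0.438 × 2.75 ≈ 1.20 m.

h_min ≈ 1.20 m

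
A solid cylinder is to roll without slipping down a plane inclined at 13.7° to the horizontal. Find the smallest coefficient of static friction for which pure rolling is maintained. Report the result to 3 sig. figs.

μ_min ≈ 0.0813

For this body I = (1/2)MR², i.e. k = I/(MR²) = 0.5.
Translational: Mg sinθ − f = Ma. Rotational about the CM: fR = Iα = kMRa, so f = kMa.
These give a = g sinθ/(1+k) and the required friction f = kMg sinθ/(1+k).
The normal force is N = Mg cosθ, so μ_min = f/N = k tanθ/(1+k).
μ_min = 0.5 × tan13.7° / 1.5 ≈ 0.0813.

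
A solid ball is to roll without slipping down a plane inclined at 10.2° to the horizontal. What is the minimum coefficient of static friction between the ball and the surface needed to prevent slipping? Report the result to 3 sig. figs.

The moment of inertia is (2/5)MR², giving k ≡ I/(MR²) = 0.4.
Translational: Mg sinθ − f = Ma. Rotational about the CM: fR = Iα = kMRa, so f = kMa.
These give a = g sinθ/(1+k) and the required friction f = kMg sinθ/(1+k).
The normal force is N = Mg cosθ, so μ_min = f/N = k tanθ/(1+k).
μ_min = 0.4 × tan10.2° / 1.4 ≈ 0.0514.

μ_min ≈ 0.0514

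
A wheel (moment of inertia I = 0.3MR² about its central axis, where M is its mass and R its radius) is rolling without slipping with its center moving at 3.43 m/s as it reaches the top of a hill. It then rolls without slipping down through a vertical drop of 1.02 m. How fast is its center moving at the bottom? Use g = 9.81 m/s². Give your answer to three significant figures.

The moment of inertia is 0.3MR², giving k ≡ I/(MR²) = 0.3.
Since it rolls without slipping, ω = v/R and KE = ½Mv² + ½Iω² = ½(1+k)Mv² = (13/20)Mv².
Energy conservation: (13/20)Mv₀² + Mgh = (13/20)Mv², so v² = v₀² + 2gh/(1+k).
v = √(3.43² + 2×9.81×1.02/1.3) = √27.16 ≈ 5.21 m/s.

v ≈ 5.21 m/s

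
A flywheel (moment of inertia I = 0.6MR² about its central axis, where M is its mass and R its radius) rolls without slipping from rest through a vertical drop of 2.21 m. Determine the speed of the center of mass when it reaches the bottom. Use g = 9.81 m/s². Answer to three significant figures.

v ≈ 5.21 m/s

Here I = 0.6MR², so the shape factor k = I/(MR²) = 0.6.
The rolling condition ω = v/R makes the rotational term ½I(v/R)² = ½kMv², so KE_total = ½(1+k)Mv² = (4/5)Mv².
Setting Mgh = (4/5)Mv² gives v = √(2gh/(1+k)) = √(2·9.81·2.21/1.6) ≈ 5.21 m/s.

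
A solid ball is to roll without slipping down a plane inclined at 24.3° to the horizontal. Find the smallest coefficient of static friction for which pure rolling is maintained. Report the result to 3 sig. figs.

μ_min ≈ 0.129

The moment of inertia is (2/5)MR², giving k ≡ I/(MR²) = 0.4.
Translational: Mg sinθ − f = Ma. Rotational about the CM: fR = Iα = kMRa, so f = kMa.
These give a = g sinθ/(1+k) and the required friction f = kMg sinθ/(1+k).
With N = Mg cosθ, the no-slip condition f ≤ μN gives μ_min = f/N = k tanθ/(1+k).
μ_min = 0.4 × tan24.3° / 1.4 ≈ 0.129.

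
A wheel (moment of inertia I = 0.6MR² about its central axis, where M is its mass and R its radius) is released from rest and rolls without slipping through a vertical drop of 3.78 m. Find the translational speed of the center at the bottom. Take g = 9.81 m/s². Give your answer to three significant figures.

v ≈ 6.81 m/s

Here I = 0.6MR², so the shape factor k = I/(MR²) = 0.6.
The rolling condition ω = v/R makes the rotational term ½I(v/R)² = ½kMv², so KE_total = ½(1+k)Mv² = (4/5)Mv².
Energy conservation: Mgh = (4/5)Mv², so v = √(2gh/(1+k)) = √(2 × 9.81 × 3.78 / 1.6) ≈ 6.81 m/s.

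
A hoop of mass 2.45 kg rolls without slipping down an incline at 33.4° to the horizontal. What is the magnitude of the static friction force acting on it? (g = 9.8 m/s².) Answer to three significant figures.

With I = MR², the ratio k = I/(MR²) is 1.
Along the incline Mg sinθ − f = Ma, and torque about the center fR = Iα = kMR²(a/R) gives f = kMa.
Combining, a = g sinθ/(1+k) and f = kMa = kMg sinθ/(1+k).
f = 1 × 2.45 × 9.8 × sin33.4° / 2 ≈ 6.61 N.

f ≈ 6.61 N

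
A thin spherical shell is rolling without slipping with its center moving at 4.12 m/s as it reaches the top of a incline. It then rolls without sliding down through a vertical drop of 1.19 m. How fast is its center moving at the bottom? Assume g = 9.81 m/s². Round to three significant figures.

v ≈ 5.57 m/s

For this body I = (2/3)MR², i.e. k = I/(MR²) = 2/3.
The rolling condition ω = v/R makes the rotational term ½I(v/R)² = ½kMv², so KE_total = ½(1+k)Mv² = (5/6)Mv².
Conserving energy between top and bottom: (5/6)Mv² = (5/6)Mv₀² + Mgh, hence v² = v₀² + 2gh/(1+k).
v = √(4.12² + 2×9.81×1.19/1.667) = √30.98 ≈ 5.57 m/s.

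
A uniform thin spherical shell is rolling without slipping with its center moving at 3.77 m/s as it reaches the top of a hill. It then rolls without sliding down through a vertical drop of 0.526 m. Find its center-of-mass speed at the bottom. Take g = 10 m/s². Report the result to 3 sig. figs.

The moment of inertia is (2/3)MR², giving k ≡ I/(MR²) = 2/3.
Rolling without slipping gives ω = v/R, so the total kinetic energy is ½Mv² + ½Iω² = ½(1+k)Mv² = (5/6)Mv².
Conserving energy between top and bottom: (5/6)Mv² = (5/6)Mv₀² + Mgh, hence v² = v₀² + 2gh/(1+k).
v = √(3.77² + 2×10×0.526/1.667) = √20.52 ≈ 4.53 m/s.

v ≈ 4.53 m/s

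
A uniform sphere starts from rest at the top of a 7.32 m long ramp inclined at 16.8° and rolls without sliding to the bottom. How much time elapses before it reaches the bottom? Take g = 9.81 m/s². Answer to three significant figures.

The moment of inertia is (2/5)MR², giving k ≡ I/(MR²) = 0.4.
Translational: Mg sinθ − f = Ma. Rotational about the CM: fR = Iα = kMRa, so f = kMa.
Hence a = g sinθ/(1+k) = 9.81×sin16.8°/1.4 = 2.025 m/s².
With constant a from rest, t = √(2L/a) = √(2·7.32/2.025) ≈ 2.69 s.

t ≈ 2.69 s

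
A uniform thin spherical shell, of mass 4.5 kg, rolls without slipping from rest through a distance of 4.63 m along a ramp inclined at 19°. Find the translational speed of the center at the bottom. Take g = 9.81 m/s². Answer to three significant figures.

v ≈ 4.21 m/s

Here I = (2/3)MR², so the shape factor k = I/(MR²) = 2/3.
Pure rolling means v = ωR; then KE = ½Mv² + ½I(v/R)² = ½(1+k)Mv² = (5/6)Mv².
The vertical drop is h = L sinθ = 4.63 × sin19° = 1.507 m.
Energy conservation: Mgh = (5/6)Mv², so v = √(2gh/(1+k)) = √(2 × 9.81 × 1.507 / 1.667) ≈ 4.21 m/s.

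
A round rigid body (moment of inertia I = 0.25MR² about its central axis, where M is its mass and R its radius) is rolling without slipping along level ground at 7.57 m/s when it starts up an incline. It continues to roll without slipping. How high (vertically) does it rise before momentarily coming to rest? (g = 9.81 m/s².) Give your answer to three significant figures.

h ≈ 3.65 m

For this body I = 0.25MR², i.e. k = I/(MR²) = 0.25.
The rolling condition ω = v/R makes the rotational term ½I(v/R)² = ½kMv², so KE_total = ½(1+k)Mv² = (5/8)Mv².
All of this converts to potential energy at the highest point: (5/8)Mv₀² = Mgh.
Thus h = (1+k)v₀²/(2g) = 1.25 × 7.57² / (2 × 9.81) ≈ 3.65 m.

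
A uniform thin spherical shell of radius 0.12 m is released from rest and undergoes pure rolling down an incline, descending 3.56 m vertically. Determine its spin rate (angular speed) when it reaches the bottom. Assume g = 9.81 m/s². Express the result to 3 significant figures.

ω ≈ 53.9 rad/s

Here I = (2/3)MR², so the shape factor k = I/(MR²) = 2/3.
Since it rolls without slipping, ω = v/R and KE = ½Mv² + ½Iω² = ½(1+k)Mv² = (5/6)Mv².
Energy conservation Mgh = ½(1+k)Mv² gives v = √(2gh/(1+k)) = √(2 × 9.81 × 3.56 / 1.667) = 6.474 m/s.
The angular speed follows from ω = v/R = 6.474/0.12 ≈ 53.9 rad/s.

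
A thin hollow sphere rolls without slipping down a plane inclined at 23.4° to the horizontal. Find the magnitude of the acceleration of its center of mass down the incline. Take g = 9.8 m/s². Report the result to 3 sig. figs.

a ≈ 2.34 m/s²

With I = (2/3)MR², the ratio k = I/(MR²) is 2/3.
Newton's second law down the slope: Mg sinθ − f = Ma. The torque equation fR = Iα (with α = a/R) gives f = kMa.
Eliminating f: Mg sinθ = (1+k)Ma, so a = g sinθ/(1+k) = 9.8 × sin23.4° / 1.667 ≈ 2.34 m/s².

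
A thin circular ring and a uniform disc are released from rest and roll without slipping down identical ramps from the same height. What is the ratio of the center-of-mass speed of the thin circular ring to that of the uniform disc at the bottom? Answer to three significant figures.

Each satisfies Mgh = ½(1+k)Mv² with k = I/(MR²), so v ∝ 1/√(1+k).
For the thin circular ring k = 1; for the uniform disc k = 0.5.
v₁/v₂ = √((1+k₂)/(1+k₁)) = √(1.5/2) ≈ 0.866.

v_ratio ≈ 0.866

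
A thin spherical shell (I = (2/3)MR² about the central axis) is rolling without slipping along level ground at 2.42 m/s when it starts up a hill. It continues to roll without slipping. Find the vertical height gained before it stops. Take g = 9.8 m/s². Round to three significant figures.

h ≈ 0.498 m

Here I = (2/3)MR², so the shape factor k = I/(MR²) = 2/3.
The rolling condition ω = v/R makes the rotational term ½I(v/R)² = ½kMv², so KE_total = ½(1+k)Mv² = (5/6)Mv².
All of this converts to potential energy at the highest point: (5/6)Mv₀² = Mgh.
Thus h = (1+k)v₀²/(2g) = 1.667 × 2.42² / (2 × 9.8) ≈ 0.498 m.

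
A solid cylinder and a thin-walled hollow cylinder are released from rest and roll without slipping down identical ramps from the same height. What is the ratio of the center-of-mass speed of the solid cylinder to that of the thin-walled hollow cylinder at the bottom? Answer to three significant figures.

v_ratio ≈ 1.15

Each satisfies Mgh = ½(1+k)Mv² with k = I/(MR²), so v ∝ 1/√(1+k).
For the solid cylinder k = 0.5; for the thin-walled hollow cylinder k = 1.
v₁/v₂ = √((1+k₂)/(1+k₁)) = √(2/1.5) ≈ 1.15.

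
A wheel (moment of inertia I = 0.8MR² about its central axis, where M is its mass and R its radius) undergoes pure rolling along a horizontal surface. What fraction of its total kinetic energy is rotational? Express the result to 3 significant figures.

fraction ≈ 0.444

Here I = 0.8MR², so the shape factor k = I/(MR²) = 0.8.
Since ω = v/R, the translational part is ½Mv² and the rotational part is ½I(v/R)² = ½kMv²; the total is ½(1+k)Mv².
The rotational fraction is therefore k/(1+k) = 0.8/1.8 ≈ 0.444.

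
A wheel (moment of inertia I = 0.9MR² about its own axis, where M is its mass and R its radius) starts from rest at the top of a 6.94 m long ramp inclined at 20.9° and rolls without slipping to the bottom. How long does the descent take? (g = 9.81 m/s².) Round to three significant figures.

t ≈ 2.75 s

With I = 0.9MR², the ratio k = I/(MR²) is 0.9.
Along the incline Mg sinθ − f = Ma, and torque about the center fR = Iα = kMR²(a/R) gives f = kMa.
Hence a = g sinθ/(1+k) = 9.81×sin20.9°/1.9 = 1.842 m/s².
With constant a from rest, t = √(2L/a) = √(2·6.94/1.842) ≈ 2.75 s.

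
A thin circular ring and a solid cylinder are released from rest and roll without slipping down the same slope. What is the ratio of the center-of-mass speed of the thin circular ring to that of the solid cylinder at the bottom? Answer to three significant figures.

Each satisfies Mgh = ½(1+k)Mv² with k = I/(MR²), so v ∝ 1/√(1+k).
For the thin circular ring k = 1; for the solid cylinder k = 0.5.
v₁/v₂ = √((1+k₂)/(1+k₁)) = √(1.5/2) ≈ 0.866.

v_ratio ≈ 0.866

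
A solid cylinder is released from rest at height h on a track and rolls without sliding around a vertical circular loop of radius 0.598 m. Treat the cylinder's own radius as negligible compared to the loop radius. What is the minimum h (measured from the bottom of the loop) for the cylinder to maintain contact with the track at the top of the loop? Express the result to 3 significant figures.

With I = (1/2)MR², the ratio k = I/(MR²) is 0.5.
At the top of the loop, the minimum-contact condition is Mg = Mv_top²/r, so v_top² = gr.
With ω = v/R, the kinetic energy at speed v is ½(1+k)Mv² = (3/4)Mv².
Energy conservation from release (height h) to the top (height 2r): Mgh = Mg(2r) + (3/4)M·gr.
Thus h_min = 2r + (1+k)r/2 = r(2 + 1.5/2) = 0.598 × 2.75 ≈ 1.64 m.

h_min ≈ 1.64 m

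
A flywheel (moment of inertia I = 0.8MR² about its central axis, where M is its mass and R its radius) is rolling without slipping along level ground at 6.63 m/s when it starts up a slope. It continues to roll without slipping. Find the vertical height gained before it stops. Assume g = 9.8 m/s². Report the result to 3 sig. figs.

The moment of inertia is 0.8MR², giving k ≡ I/(MR²) = 0.8.
Rolling without slipping gives ω = v/R, so the total kinetic energy is ½Mv² + ½Iω² = ½(1+k)Mv² = (9/10)Mv².
At the top the kinetic energy is zero, so (9/10)Mv₀² = Mgh.
Thus h = (1+k)v₀²/(2g) = 1.8 × 6.63² / (2 × 9.8) ≈ 4.04 m.

h ≈ 4.04 m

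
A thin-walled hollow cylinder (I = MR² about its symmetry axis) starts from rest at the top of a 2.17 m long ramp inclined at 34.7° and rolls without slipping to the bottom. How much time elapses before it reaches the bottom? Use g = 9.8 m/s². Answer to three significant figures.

t ≈ 1.25 s

With I = MR², the ratio k = I/(MR²) is 1.
Translational: Mg sinθ − f = Ma. Rotational about the CM: fR = Iα = kMRa, so f = kMa.
Hence a = g sinθ/(1+k) = 9.8×sin34.7°/2 = 2.789 m/s².
With constant a from rest, t = √(2L/a) = √(2·2.17/2.789) ≈ 1.25 s.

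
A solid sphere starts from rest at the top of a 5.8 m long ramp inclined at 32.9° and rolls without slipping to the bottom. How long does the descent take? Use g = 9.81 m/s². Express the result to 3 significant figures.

With I = (2/5)MR², the ratio k = I/(MR²) is 0.4.
Newton's second law down the slope: Mg sinθ − f = Ma. The torque equation fR = Iα (with α = a/R) gives f = kMa.
Hence a = g sinθ/(1+k) = 9.81×sin32.9°/1.4 = 3.806 m/s².
Starting from rest, L = ½at², so t = √(2L/a) = √(2×5.8/3.806) ≈ 1.75 s.

t ≈ 1.75 s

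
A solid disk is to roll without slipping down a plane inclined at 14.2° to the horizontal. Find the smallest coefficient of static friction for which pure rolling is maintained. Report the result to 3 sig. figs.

μ_min ≈ 0.0843

Here I = (1/2)MR², so the shape factor k = I/(MR²) = 0.5.
Translational: Mg sinθ − f = Ma. Rotational about the CM: fR = Iα = kMRa, so f = kMa.
These give a = g sinθ/(1+k) and the required friction f = kMg sinθ/(1+k).
With N = Mg cosθ, the no-slip condition f ≤ μN gives μ_min = f/N = k tanθ/(1+k).
μ_min = 0.5 × tan14.2° / 1.5 ≈ 0.0843.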